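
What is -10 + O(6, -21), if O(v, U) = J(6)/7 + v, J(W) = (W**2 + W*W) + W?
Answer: 50/7 ≈ 7.1429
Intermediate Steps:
J(W) = W + 2*W**2 (J(W) = (W**2 + W**2) + W = 2*W**2 + W = W + 2*W**2)
O(v, U) = 78/7 + v (O(v, U) = (6*(1 + 2*6))/7 + v = (6*(1 + 12))*(1/7) + v = (6*13)*(1/7) + v = 78*(1/7) + v = 78/7 + v)
-10 + O(6, -21) = -10 + (78/7 + 6) = -10 + 120/7 = 50/7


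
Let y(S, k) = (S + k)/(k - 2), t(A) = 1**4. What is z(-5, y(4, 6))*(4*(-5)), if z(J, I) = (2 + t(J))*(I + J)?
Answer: 150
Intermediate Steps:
t(A) = 1
y(S, k) = (S + k)/(-2 + k)
z(J, I) = 3*I + 3*J (z(J, I) = (2 + 1)*(I + J) = 3*(I + J) = 3*I + 3*J)
z(-5, y(4, 6))*(4*(-5)) = (3*((4 + 6)/(-2 + 6)) + 3*(-5))*(4*(-5)) = (3*(10/4) - 15)*(-20) = (3*((1/4)*10) - 15)*(-20) = (3*(5/2) - 15)*(-20) = (15/2 - 15)*(-20) = -15/2*(-20) = 150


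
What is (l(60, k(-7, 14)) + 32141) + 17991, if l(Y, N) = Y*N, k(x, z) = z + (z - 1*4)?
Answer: 51572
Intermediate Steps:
k(x, z) = -4 + 2*z (k(x, z) = z + (z - 4) = z + (-4 + z) = -4 + 2*z)
l(Y, N) = N*Y
(l(60, k(-7, 14)) + 32141) + 17991 = ((-4 + 2*14)*60 + 32141) + 17991 = ((-4 + 28)*60 + 32141) + 17991 = (24*60 + 32141) + 17991 = (1440 + 32141) + 17991 = 33581 + 17991 = 51572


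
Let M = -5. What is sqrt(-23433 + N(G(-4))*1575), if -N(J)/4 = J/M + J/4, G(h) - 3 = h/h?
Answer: I*sqrt(24693) ≈ 157.14*I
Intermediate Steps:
G(h) = 4 (G(h) = 3 + h/h = 3 + 1 = 4)
N(J) = -J/5 (N(J) = -4*(J/(-5) + J/4) = -4*(J*(-1/5) + J*(1/4)) = -4*(-J/5 + J/4) = -J/5)
sqrt(-23433 + N(G(-4))*1575) = sqrt(-23433 - 1/5*4*1575) = sqrt(-23433 - 4/5*1575) = sqrt(-23433 - 1260) = sqrt(-24693) = I*sqrt(24693)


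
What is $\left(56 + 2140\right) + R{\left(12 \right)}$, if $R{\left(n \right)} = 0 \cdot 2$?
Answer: $2196$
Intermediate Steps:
$R{\left(n \right)} = 0$
$\left(56 + 2140\right) + R{\left(12 \right)} = \left(56 + 2140\right) + 0 = 2196 + 0 = 2196$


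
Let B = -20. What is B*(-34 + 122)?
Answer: -1760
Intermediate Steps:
B*(-34 + 122) = -20*(-34 + 122) = -20*88 = -1760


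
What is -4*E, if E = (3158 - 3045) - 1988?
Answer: 7500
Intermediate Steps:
E = -1875 (E = 113 - 1988 = -1875)
-4*E = -4*(-1875) = 7500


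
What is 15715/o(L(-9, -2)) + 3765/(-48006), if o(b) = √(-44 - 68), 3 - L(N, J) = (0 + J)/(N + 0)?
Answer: -1255/16002 - 2245*I*√7/4 ≈ -0.078428 - 1484.9*I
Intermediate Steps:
L(N, J) = 3 - J/N (L(N, J) = 3 - (0 + J)/(N + 0) = 3 - J/N)
o(b) = 4*I*√7 (o(b) = √(-112) = 4*I*√7)
15715/o(L(-9, -2)) + 3765/(-48006) = 15715/((4*I*√7)) + 3765/(-48006) = 15715*(-I*√7/28) + 3765*(-1/48006) = -2245*I*√7/4 - 1255/16002 = -1255/16002 - 2245*I*√7/4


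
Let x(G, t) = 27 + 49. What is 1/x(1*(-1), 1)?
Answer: 1/76 ≈ 0.013158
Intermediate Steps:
x(G, t) = 76
1/x(1*(-1), 1) = 1/76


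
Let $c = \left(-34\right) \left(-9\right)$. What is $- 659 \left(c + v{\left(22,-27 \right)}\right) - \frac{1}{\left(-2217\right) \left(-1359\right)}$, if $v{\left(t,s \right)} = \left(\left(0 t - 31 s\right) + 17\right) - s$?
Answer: $- \frac{2356792152400}{3012903} \approx -7.8223 \cdot 10^{5}$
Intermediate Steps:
$c = 306$
$v{\left(t,s \right)} = 17 - 32 s$ ($v{\left(t,s \right)} = \left(\left(0 - 31 s\right) + 17\right) - s = \left(- 31 s + 17\right) - s = \left(17 - 31 s\right) - s = 17 - 32 s$)
$- 659 \left(c + v{\left(22,-27 \right)}\right) - \frac{1}{\left(-2217\right) \left(-1359\right)} = - 659 \left(306 + \left(17 - -864\right)\right) - \frac{1}{\left(-2217\right) \left(-1359\right)} = - 659 \left(306 + \left(17 + 864\right)\right) - \frac{1}{3012903} = - 659 \left(306 + 881\right) - \frac{1}{3012903} = \left(-659\right) 1187 - \frac{1}{3012903} = -782233 - \frac{1}{3012903} = - \frac{2356792152400}{3012903}$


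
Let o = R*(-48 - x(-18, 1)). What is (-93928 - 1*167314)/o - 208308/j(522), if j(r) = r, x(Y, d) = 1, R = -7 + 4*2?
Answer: 21026872/4263 ≈ 4932.4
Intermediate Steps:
R = 1 (R = -7 + 8 = 1)
o = -49 (o = 1*(-48 - 1*1) = 1*(-48 - 1) = 1*(-49) = -49)
(-93928 - 1*167314)/o - 208308/j(522) = (-93928 - 1*167314)/(-49) - 208308/522 = (-93928 - 167314)*(-1/49) - 208308*1/522 = -261242*(-1/49) - 34718/87 = 261242/49 - 34718/87 = 21026872/4263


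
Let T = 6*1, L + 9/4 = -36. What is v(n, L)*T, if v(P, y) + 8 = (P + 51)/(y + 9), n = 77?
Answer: -2896/39 ≈ -74.256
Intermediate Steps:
L = -153/4 (L = -9/4 - 36 = -153/4 ≈ -38.250)
v(P, y) = -8 + (51 + P)/(9 + y) (v(P, y) = -8 + (P + 51)/(y + 9) = -8 + (51 + P)/(9 + y))
T = 6
v(n, L)*T = ((-21 + 77 - 8*(-153/4))/(9 - 153/4))*6 = ((-21 + 77 + 306)/(-117/4))*6 = -4/117*362*6 = -1448/117*6 = -2896/39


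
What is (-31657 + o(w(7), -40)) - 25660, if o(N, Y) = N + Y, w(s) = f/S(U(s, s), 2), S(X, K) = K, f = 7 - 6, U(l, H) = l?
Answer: -114713/2 ≈ -57357.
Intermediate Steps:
f = 1
w(s) = ½ (w(s) = 1/2 = 1*(½) = ½)
(-31657 + o(w(7), -40)) - 25660 = (-31657 + (½ - 40)) - 25660 = (-31657 - 79/2) - 25660 = -63393/2 - 25660 = -114713/2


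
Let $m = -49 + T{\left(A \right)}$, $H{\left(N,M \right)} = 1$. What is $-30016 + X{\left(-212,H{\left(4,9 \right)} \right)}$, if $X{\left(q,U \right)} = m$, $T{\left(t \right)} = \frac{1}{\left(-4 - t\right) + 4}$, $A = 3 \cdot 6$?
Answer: $- \frac{541171}{18} \approx -30065.0$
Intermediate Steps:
$A = 18$
$T{\left(t \right)} = - \frac{1}{t}$ ($T{\left(t \right)} = \frac{1}{\left(-1\right) t} = - \frac{1}{t}$)
$m = - \frac{883}{18}$ ($m = -49 - \frac{1}{18} = - \frac{883}{18} \approx -49.056$)
$X{\left(q,U \right)} = - \frac{883}{18}$
$-30016 + X{\left(-212,H{\left(4,9 \right)} \right)} = -30016 - \frac{883}{18} = - \frac{541171}{18}$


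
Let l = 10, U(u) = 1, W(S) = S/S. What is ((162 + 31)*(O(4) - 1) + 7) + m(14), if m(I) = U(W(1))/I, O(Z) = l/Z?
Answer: 2076/7 ≈ 296.57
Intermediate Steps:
W(S) = 1
O(Z) = 10/Z
m(I) = 1/I
((162 + 31)*(O(4) - 1) + 7) + m(14) = ((162 + 31)*(10/4 - 1) + 7) + 1/14 = (193*(10*(1/4) - 1) + 7) + 1/14 = (193*(5/2 - 1) + 7) + 1/14 = (193*(3/2) + 7) + 1/14 = (579/2 + 7) + 1/14 = 593/2 + 1/14 = 2076/7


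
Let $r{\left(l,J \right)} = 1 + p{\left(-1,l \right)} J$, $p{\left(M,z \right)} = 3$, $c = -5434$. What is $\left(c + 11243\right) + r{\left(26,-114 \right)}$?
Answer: $5468$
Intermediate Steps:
$r{\left(l,J \right)} = 1 + 3 J$
$\left(c + 11243\right) + r{\left(26,-114 \right)} = \left(-5434 + 11243\right) + \left(1 + 3 \left(-114\right)\right) = 5809 + \left(1 - 342\right) = 5809 - 341 = 5468$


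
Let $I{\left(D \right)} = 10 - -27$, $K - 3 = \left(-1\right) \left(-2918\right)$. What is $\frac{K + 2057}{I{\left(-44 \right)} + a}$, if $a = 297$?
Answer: $\frac{2489}{167} \approx 14.904$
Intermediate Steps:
$K = 2921$ ($K = 3 - -2918 = 3 + 2918 = 2921$)
$I{\left(D \right)} = 37$ ($I{\left(D \right)} = 10 + 27 = 37$)
$\frac{K + 2057}{I{\left(-44 \right)} + a} = \frac{2921 + 2057}{37 + 297} = \frac{4978}{334} = 4978 \cdot \frac{1}{334} = \frac{2489}{167}$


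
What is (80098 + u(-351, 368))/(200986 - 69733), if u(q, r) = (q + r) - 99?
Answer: 26672/43751 ≈ 0.60963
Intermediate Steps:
u(q, r) = -99 + q + r
(80098 + u(-351, 368))/(200986 - 69733) = (80098 + (-99 - 351 + 368))/(200986 - 69733) = (80098 - 82)/131253 = 80016*(1/131253) = 26672/43751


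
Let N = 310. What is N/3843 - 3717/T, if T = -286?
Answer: 14373091/1099098 ≈ 13.077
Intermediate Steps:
N/3843 - 3717/T = 310/3843 - 3717/(-286) = 310*(1/3843) - 3717*(-1/286) = 310/3843 + 3717/286 = 14373091/1099098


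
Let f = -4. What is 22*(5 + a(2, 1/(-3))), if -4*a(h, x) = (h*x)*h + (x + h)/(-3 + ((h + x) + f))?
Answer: 11429/96 ≈ 119.05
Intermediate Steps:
a(h, x) = -x*h²/4 - (h + x)/(4*(-7 + h + x)) (a(h, x) = -((h*x)*h + (x + h)/(-3 + ((h + x) - 4)))/4 = -(x*h² + (h + x)/(-3 + (-4 + h + x)))/4 = -(x*h² + (h + x)/(-7 + h + x))/4 = -x*h²/4 - (h + x)/(4*(-7 + h + x)))
22*(5 + a(2, 1/(-3))) = 22*(5 + (-1*2 - 1/(-3) - 1*2³/(-3) - 1*2²*(1/(-3))² + 7*2²/(-3))/(4*(-7 + 2 + 1/(-3)))) = 22*(5 + (-2 - 1*(-⅓) - 1*(-⅓)*8 - 1*4*(-⅓)² + 7*(-⅓)*4)/(4*(-7 + 2 - ⅓))) = 22*(5 + (-2 + ⅓ + 8/3 - 1*4*⅑ - 28/3)/(4*(-16/3))) = 22*(5 + (¼)*(-3/16)*(-2 + ⅓ + 8/3 - 4/9 - 28/3)) = 22*(5 + (¼)*(-3/16)*(-79/9)) = 22*(5 + 79/192) = 22*(1039/192) = 11429/96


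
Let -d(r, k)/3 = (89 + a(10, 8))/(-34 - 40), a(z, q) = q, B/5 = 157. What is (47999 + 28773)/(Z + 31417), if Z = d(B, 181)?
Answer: 5681128/2325149 ≈ 2.4433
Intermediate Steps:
B = 785 (B = 5*157 = 785)
d(r, k) = 291/74 (d(r, k) = -3*(89 + 8)/(-34 - 40) = -291/(-74) = -291*(-1)/74 = -3*(-97/74) = 291/74)
Z = 291/74 ≈ 3.9324
(47999 + 28773)/(Z + 31417) = (47999 + 28773)/(291/74 + 31417) = 76772/(2325149/74) = 76772*(74/2325149) = 5681128/2325149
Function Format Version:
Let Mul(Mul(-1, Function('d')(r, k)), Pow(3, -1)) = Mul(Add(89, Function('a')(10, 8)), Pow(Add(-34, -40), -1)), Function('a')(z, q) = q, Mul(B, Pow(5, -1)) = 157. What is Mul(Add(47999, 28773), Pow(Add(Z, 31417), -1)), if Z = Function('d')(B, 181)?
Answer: Rational(5681128, 2325149) ≈ 2.4433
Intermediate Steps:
B = 785 (B = Mul(5, 157) = 785)
Function('d')(r, k) = Rational(291, 74) (Function('d')(r, k) = Mul(-3, Mul(Add(89, 8), Pow(Add(-34, -40), -1))) = Mul(-3, Mul(97, Pow(-74, -1))) = Mul(-3, Mul(97, Rational(-1, 74))) = Mul(-3, Rational(-97, 74)) = Rational(291, 74))
Z = Rational(291, 74) ≈ 3.9324
Mul(Add(47999, 28773), Pow(Add(Z, 31417), -1)) = Mul(Add(47999, 28773), Pow(Add(Rational(291, 74), 31417), -1)) = Mul(76772, Pow(Rational(2325149, 74), -1)) = Mul(76772, Rational(74, 2325149)) = Rational(5681128, 2325149)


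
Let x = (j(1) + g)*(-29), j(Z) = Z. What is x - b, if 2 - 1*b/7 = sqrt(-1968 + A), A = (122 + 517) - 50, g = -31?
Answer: 856 + 7*I*sqrt(1379) ≈ 856.0 + 259.94*I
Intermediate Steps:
A = 589 (A = 639 - 50 = 589)
x = 870 (x = (1 - 31)*(-29) = -30*(-29) = 870)
b = 14 - 7*I*sqrt(1379) (b = 14 - 7*sqrt(-1968 + 589) = 14 - 7*I*sqrt(1379) ≈ 14.0 - 259.94*I)
x - b = 870 - (14 - 7*I*sqrt(1379)) = 870 + (-14 + 7*I*sqrt(1379)) = 856 + 7*I*sqrt(1379)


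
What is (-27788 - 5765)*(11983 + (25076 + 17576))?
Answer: -1833168155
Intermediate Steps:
(-27788 - 5765)*(11983 + (25076 + 17576)) = -33553*(11983 + 42652) = -33553*54635 = -1833168155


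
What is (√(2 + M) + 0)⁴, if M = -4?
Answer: 4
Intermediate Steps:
(√(2 + M) + 0)⁴ = (√(2 - 4) + 0)⁴ = (√(-2) + 0)⁴ = (I*√2 + 0)⁴ = (I*√2)⁴ = 4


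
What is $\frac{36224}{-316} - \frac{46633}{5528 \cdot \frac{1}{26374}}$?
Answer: $- \frac{48606031093}{218356} \approx -2.226 \cdot 10^{5}$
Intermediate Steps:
$\frac{36224}{-316} - \frac{46633}{5528 \cdot \frac{1}{26374}} = 36224 \left(- \frac{1}{316}\right) - \frac{46633}{5528 \cdot \frac{1}{26374}} = - \frac{9056}{79} - \frac{46633}{\frac{2764}{13187}} = - \frac{9056}{79} - \frac{614949371}{2764} = - \frac{48606031093}{218356}$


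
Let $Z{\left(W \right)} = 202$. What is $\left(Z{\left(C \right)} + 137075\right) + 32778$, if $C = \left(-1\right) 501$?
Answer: $170055$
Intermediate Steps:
$C = -501$
$\left(Z{\left(C \right)} + 137075\right) + 32778 = \left(202 + 137075\right) + 32778 = 137277 + 32778 = 170055$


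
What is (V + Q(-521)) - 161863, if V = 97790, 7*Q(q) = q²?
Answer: -177070/7 ≈ -25296.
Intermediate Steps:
Q(q) = q²/7
(V + Q(-521)) - 161863 = (97790 + (⅐)*(-521)²) - 161863 = (97790 + (⅐)*271441) - 161863 = (97790 + 271441/7) - 161863 = 955971/7 - 161863 = -177070/7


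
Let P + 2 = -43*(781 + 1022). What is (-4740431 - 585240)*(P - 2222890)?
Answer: 12251285407491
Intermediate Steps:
P = -77531 (P = -2 - 43*(781 + 1022) = -2 - 43*1803 = -2 - 77529 = -77531)
(-4740431 - 585240)*(P - 2222890) = (-4740431 - 585240)*(-77531 - 2222890) = -5325671*(-2300421) = 12251285407491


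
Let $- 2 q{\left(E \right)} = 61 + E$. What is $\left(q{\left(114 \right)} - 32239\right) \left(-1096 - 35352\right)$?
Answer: $1178236272$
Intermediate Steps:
$q{\left(E \right)} = - \frac{61}{2} - \frac{E}{2}$ ($q{\left(E \right)} = - \frac{61 + E}{2} = - \frac{61}{2} - \frac{E}{2}$)
$\left(q{\left(114 \right)} - 32239\right) \left(-1096 - 35352\right) = \left(\left(- \frac{61}{2} - 57\right) - 32239\right) \left(-1096 - 35352\right) = \left(\left(- \frac{61}{2} - 57\right) - 32239\right) \left(-36448\right) = \left(- \frac{175}{2} - 32239\right) \left(-36448\right) = \left(- \frac{64653}{2}\right) \left(-36448\right) = 1178236272$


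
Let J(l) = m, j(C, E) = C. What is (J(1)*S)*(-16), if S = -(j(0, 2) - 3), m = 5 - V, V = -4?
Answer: -432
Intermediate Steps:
m = 9 (m = 5 - 1*(-4) = 5 + 4 = 9)
J(l) = 9
S = 3 (S = -(0 - 3) = -1*(-3) = 3)
(J(1)*S)*(-16) = (9*3)*(-16) = 27*(-16) = -432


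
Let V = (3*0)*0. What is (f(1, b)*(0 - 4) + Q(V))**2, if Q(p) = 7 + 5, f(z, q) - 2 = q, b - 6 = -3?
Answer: 64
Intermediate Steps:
b = 3 (b = 6 - 3 = 3)
f(z, q) = 2 + q
V = 0 (V = 0*0 = 0)
Q(p) = 12
(f(1, b)*(0 - 4) + Q(V))**2 = ((2 + 3)*(0 - 4) + 12)**2 = (5*(-4) + 12)**2 = (-20 + 12)**2 = (-8)**2 = 64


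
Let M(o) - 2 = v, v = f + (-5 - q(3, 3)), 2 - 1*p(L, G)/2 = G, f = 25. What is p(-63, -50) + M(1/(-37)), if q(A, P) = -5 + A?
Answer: 128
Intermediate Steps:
p(L, G) = 4 - 2*G
v = 22 (v = 25 + (-5 - (-5 + 3)) = 25 + (-5 - 1*(-2)) = 25 + (-5 + 2) = 25 - 3 = 22)
M(o) = 24 (M(o) = 2 + 22 = 24)
p(-63, -50) + M(1/(-37)) = (4 - 2*(-50)) + 24 = (4 + 100) + 24 = 104 + 24 = 128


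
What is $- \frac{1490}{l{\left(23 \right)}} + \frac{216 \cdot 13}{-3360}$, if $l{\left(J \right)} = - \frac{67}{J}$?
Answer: $\frac{4789961}{9380} \approx 510.66$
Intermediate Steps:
$- \frac{1490}{l{\left(23 \right)}} + \frac{216 \cdot 13}{-3360} = - \frac{1490}{\left(-67\right) \frac{1}{23}} + \frac{216 \cdot 13}{-3360} = - \frac{1490}{\left(-67\right) \frac{1}{23}} + 2808 \left(- \frac{1}{3360}\right) = - \frac{1490}{- \frac{67}{23}} - \frac{117}{140} = \left(-1490\right) \left(- \frac{23}{67}\right) - \frac{117}{140} = \frac{34270}{67} - \frac{117}{140} = \frac{4789961}{9380}$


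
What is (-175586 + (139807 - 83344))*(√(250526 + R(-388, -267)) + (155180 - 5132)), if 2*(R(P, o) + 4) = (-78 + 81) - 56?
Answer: -17874167904 - 119123*√1001982/2 ≈ -1.7934e+10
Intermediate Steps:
R(P, o) = -61/2 (R(P, o) = -4 + ((-78 + 81) - 56)/2 = -4 + (3 - 56)/2 = -4 + (½)*(-53) = -4 - 53/2 = -61/2)
(-175586 + (139807 - 83344))*(√(250526 + R(-388, -267)) + (155180 - 5132)) = (-175586 + (139807 - 83344))*(√(250526 - 61/2) + (155180 - 5132)) = (-175586 + 56463)*(√(500991/2) + 150048) = -119123*(√1001982/2 + 150048) = -119123*(150048 + √1001982/2) = -17874167904 - 119123*√1001982/2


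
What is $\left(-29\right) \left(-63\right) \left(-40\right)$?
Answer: $-73080$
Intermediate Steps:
$\left(-29\right) \left(-63\right) \left(-40\right) = 1827 \left(-40\right) = -73080$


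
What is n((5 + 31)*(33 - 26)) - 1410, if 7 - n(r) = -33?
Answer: -1370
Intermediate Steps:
n(r) = 40 (n(r) = 7 - 1*(-33) = 7 + 33 = 40)
n((5 + 31)*(33 - 26)) - 1410 = 40 - 1410 = -1370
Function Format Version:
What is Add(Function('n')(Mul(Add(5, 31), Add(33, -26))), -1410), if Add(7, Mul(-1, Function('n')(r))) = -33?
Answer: -1370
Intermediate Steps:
Function('n')(r) = 40 (Function('n')(r) = Add(7, Mul(-1, -33)) = Add(7, 33) = 40)
Add(Function('n')(Mul(Add(5, 31), Add(33, -26))), -1410) = Add(40, -1410) = -1370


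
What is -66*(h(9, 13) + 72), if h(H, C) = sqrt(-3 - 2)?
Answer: -4752 - 66*I*sqrt(5) ≈ -4752.0 - 147.58*I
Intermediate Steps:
h(H, C) = I*sqrt(5) (h(H, C) = sqrt(-5) = I*sqrt(5))
-66*(h(9, 13) + 72) = -66*(I*sqrt(5) + 72) = -66*(72 + I*sqrt(5)) = -4752 - 66*I*sqrt(5)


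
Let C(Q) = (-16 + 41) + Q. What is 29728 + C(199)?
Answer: 29952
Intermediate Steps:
C(Q) = 25 + Q
29728 + C(199) = 29728 + (25 + 199) = 29728 + 224 = 29952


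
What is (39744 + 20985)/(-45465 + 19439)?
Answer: -60729/26026 ≈ -2.3334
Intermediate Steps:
(39744 + 20985)/(-45465 + 19439) = 60729/(-26026) = 60729*(-1/26026) = -60729/26026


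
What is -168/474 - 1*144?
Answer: -11404/79 ≈ -144.35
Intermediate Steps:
-168/474 - 1*144 = -168*1/474 - 144 = -28/79 - 144 = -11404/79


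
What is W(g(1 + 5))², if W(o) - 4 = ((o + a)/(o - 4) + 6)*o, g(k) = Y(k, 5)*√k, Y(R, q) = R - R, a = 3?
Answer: 16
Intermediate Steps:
Y(R, q) = 0
g(k) = 0 (g(k) = 0*√k = 0)
W(o) = 4 + o*(6 + (3 + o)/(-4 + o)) (W(o) = 4 + ((o + 3)/(o - 4) + 6)*o = 4 + ((3 + o)/(-4 + o) + 6)*o = 4 + (6 + (3 + o)/(-4 + o))*o = 4 + o*(6 + (3 + o)/(-4 + o)))
W(g(1 + 5))² = ((-16 - 17*0 + 7*0²)/(-4 + 0))² = ((-16 + 0 + 7*0)/(-4))² = (-(-16 + 0 + 0)/4)² = (-¼*(-16))² = 4² = 16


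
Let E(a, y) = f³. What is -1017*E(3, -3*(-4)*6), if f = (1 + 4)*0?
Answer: 0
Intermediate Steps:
f = 0 (f = 5*0 = 0)
E(a, y) = 0 (E(a, y) = 0³ = 0)
-1017*E(3, -3*(-4)*6) = -1017*0 = 0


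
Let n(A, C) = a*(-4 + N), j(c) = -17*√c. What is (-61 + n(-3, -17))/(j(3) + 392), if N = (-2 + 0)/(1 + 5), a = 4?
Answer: -1960/9753 - 85*√3/9753 ≈ -0.21606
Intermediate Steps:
N = -⅓ (N = -2/6 = -2*⅙ = -⅓ ≈ -0.33333)
n(A, C) = -52/3 (n(A, C) = 4*(-4 - ⅓) = 4*(-13/3) = -52/3)
(-61 + n(-3, -17))/(j(3) + 392) = (-61 - 52/3)/(-17*√3 + 392) = -235/(3*(392 - 17*√3))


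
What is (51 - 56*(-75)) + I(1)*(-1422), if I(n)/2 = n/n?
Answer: 1407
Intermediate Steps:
I(n) = 2 (I(n) = 2*(n/n) = 2*1 = 2)
(51 - 56*(-75)) + I(1)*(-1422) = (51 - 56*(-75)) + 2*(-1422) = (51 + 4200) - 2844 = 4251 - 2844 = 1407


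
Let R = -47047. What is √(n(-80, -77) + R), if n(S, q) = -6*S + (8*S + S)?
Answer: I*√47287 ≈ 217.46*I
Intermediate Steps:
n(S, q) = 3*S (n(S, q) = -6*S + 9*S = 3*S)
√(n(-80, -77) + R) = √(3*(-80) - 47047) = √(-240 - 47047) = √(-47287) = I*√47287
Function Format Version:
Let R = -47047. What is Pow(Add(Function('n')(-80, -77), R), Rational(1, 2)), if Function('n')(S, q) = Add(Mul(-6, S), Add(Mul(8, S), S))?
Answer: Mul(I, Pow(47287, Rational(1, 2))) ≈ Mul(217.46, I)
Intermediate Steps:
Function('n')(S, q) = Mul(3, S) (Function('n')(S, q) = Add(Mul(-6, S), Mul(9, S)) = Mul(3, S))
Pow(Add(Function('n')(-80, -77), R), Rational(1, 2)) = Pow(Add(Mul(3, -80), -47047), Rational(1, 2)) = Pow(Add(-240, -47047), Rational(1, 2)) = Pow(-47287, Rational(1, 2)) = Mul(I, Pow(47287, Rational(1, 2)))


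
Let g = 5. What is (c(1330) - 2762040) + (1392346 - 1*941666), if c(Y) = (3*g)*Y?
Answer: -2291410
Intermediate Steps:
c(Y) = 15*Y (c(Y) = (3*5)*Y = 15*Y)
(c(1330) - 2762040) + (1392346 - 1*941666) = (15*1330 - 2762040) + (1392346 - 1*941666) = (19950 - 2762040) + (1392346 - 941666) = -2742090 + 450680 = -2291410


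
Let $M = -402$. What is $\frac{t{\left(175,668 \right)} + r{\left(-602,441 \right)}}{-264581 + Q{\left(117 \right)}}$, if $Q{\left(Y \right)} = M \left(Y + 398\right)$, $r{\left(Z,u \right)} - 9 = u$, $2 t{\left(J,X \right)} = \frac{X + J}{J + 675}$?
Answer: $- \frac{765843}{801738700} \approx -0.00095523$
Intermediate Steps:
$t{\left(J,X \right)} = \frac{J + X}{2 \left(675 + J\right)}$ ($t{\left(J,X \right)} = \frac{\left(X + J\right) \frac{1}{J + 675}}{2} = \frac{\left(J + X\right) \frac{1}{675 + J}}{2} = \frac{\frac{1}{675 + J} \left(J + X\right)}{2} = \frac{J + X}{2 \left(675 + J\right)}$)
$r{\left(Z,u \right)} = 9 + u$
$Q{\left(Y \right)} = -159996 - 402 Y$ ($Q{\left(Y \right)} = - 402 \left(Y + 398\right) = - 402 \left(398 + Y\right) = -159996 - 402 Y$)
$\frac{t{\left(175,668 \right)} + r{\left(-602,441 \right)}}{-264581 + Q{\left(117 \right)}} = \frac{\frac{175 + 668}{2 \left(675 + 175\right)} + \left(9 + 441\right)}{-264581 - 207030} = \frac{\frac{1}{2} \cdot \frac{1}{850} \cdot 843 + 450}{-264581 - 207030} = \frac{\frac{843}{1700} + 450}{-471611} = \frac{765843}{1700} \left(- \frac{1}{471611}\right) = - \frac{765843}{801738700}$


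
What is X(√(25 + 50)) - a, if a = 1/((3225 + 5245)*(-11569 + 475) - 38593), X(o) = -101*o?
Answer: 1/94004773 - 505*√3 ≈ -874.69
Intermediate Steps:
X(o) = -101*o
a = -1/94004773 (a = 1/(8470*(-11094) - 38593) = 1/(-93966180 - 38593) = 1/(-94004773) = -1/94004773 ≈ -1.0638e-8)
X(√(25 + 50)) - a = -101*√(25 + 50) - 1*(-1/94004773) = -505*√3 + 1/94004773 = 1/94004773 - 505*√3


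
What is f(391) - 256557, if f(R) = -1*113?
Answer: -256670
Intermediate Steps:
f(R) = -113
f(391) - 256557 = -113 - 256557 = -256670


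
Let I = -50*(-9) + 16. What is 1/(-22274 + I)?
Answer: -1/21808 ≈ -4.5855e-5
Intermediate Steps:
I = 466 (I = 450 + 16 = 466)
1/(-22274 + I) = 1/(-22274 + 466) = 1/(-21808) = -1/21808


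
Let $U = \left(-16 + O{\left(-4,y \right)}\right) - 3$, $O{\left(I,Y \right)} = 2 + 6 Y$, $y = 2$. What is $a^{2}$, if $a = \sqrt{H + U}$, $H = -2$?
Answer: $-7$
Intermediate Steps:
$U = -5$ ($U = \left(-16 + \left(2 + 6 \cdot 2\right)\right) - 3 = \left(-16 + \left(2 + 12\right)\right) - 3 = \left(-16 + 14\right) - 3 = -2 - 3 = -5$)
$a = i \sqrt{7}$ ($a = \sqrt{-2 - 5} = \sqrt{-7} = i \sqrt{7} \approx 2.6458 i$)
$a^{2} = \left(i \sqrt{7}\right)^{2} = -7$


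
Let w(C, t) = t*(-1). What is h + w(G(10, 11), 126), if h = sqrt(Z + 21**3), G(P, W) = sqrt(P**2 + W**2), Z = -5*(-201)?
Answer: -126 + sqrt(10266) ≈ -24.679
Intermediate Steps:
Z = 1005
w(C, t) = -t
h = sqrt(10266) (h = sqrt(1005 + 21**3) = sqrt(1005 + 9261) = sqrt(10266) ≈ 101.32)
h + w(G(10, 11), 126) = sqrt(10266) - 1*126 = sqrt(10266) - 126 = -126 + sqrt(10266)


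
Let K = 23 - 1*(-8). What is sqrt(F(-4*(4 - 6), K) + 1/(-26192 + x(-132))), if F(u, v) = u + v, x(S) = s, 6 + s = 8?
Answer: sqrt(2972300190)/8730 ≈ 6.2450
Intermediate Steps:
s = 2 (s = -6 + 8 = 2)
x(S) = 2
K = 31 (K = 23 + 8 = 31)
sqrt(F(-4*(4 - 6), K) + 1/(-26192 + x(-132))) = sqrt((-4*(4 - 6) + 31) + 1/(-26192 + 2)) = sqrt((-4*(-2) + 31) + 1/(-26190)) = sqrt((8 + 31) - 1/26190) = sqrt(39 - 1/26190) = sqrt(1021409/26190) = sqrt(2972300190)/8730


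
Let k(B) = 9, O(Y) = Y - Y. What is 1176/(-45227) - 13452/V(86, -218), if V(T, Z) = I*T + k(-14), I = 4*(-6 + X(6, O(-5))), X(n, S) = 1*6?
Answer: -4138804/2769 ≈ -1494.7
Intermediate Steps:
O(Y) = 0
X(n, S) = 6
I = 0 (I = 4*(-6 + 6) = 4*0 = 0)
V(T, Z) = 9 (V(T, Z) = 0*T + 9 = 0 + 9 = 9)
1176/(-45227) - 13452/V(86, -218) = 1176/(-45227) - 13452/9 = 1176*(-1/45227) - 13452*⅑ = -24/923 - 4484/3 = -4138804/2769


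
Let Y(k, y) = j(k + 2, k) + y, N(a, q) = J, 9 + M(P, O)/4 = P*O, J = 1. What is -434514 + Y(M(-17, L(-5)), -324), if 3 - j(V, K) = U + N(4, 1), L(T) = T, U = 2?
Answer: -434838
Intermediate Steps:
M(P, O) = -36 + 4*O*P (M(P, O) = -36 + 4*(P*O) = -36 + 4*(O*P) = -36 + 4*O*P)
N(a, q) = 1
j(V, K) = 0 (j(V, K) = 3 - (2 + 1) = 3 - 1*3 = 3 - 3 = 0)
Y(k, y) = y (Y(k, y) = 0 + y = y)
-434514 + Y(M(-17, L(-5)), -324) = -434514 - 324 = -434838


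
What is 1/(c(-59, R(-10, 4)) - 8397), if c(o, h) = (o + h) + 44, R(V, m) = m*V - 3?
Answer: -1/8455 ≈ -0.00011827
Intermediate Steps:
R(V, m) = -3 + V*m (R(V, m) = V*m - 3 = -3 + V*m)
c(o, h) = 44 + h + o (c(o, h) = (h + o) + 44 = 44 + h + o)
1/(c(-59, R(-10, 4)) - 8397) = 1/((44 + (-3 - 10*4) - 59) - 8397) = 1/((44 + (-3 - 40) - 59) - 8397) = 1/((44 - 43 - 59) - 8397) = 1/(-58 - 8397) = 1/(-8455) = -1/8455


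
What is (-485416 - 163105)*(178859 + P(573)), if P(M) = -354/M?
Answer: -22154742624471/191 ≈ -1.1599e+11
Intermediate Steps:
(-485416 - 163105)*(178859 + P(573)) = (-485416 - 163105)*(178859 - 354/573) = -648521*(178859 - 354*1/573) = -648521*(178859 - 118/191) = -648521*34161951/191 = -22154742624471/191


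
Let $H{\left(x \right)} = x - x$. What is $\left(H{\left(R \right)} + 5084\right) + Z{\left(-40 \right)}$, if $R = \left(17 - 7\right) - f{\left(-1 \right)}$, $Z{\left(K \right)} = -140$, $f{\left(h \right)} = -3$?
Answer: $4944$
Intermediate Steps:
$R = 13$ ($R = \left(17 - 7\right) - -3 = \left(17 - 7\right) + 3 = 10 + 3 = 13$)
$H{\left(x \right)} = 0$
$\left(H{\left(R \right)} + 5084\right) + Z{\left(-40 \right)} = \left(0 + 5084\right) - 140 = 5084 - 140 = 4944$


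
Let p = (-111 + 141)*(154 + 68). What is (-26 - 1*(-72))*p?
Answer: 306360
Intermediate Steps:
p = 6660 (p = 30*222 = 6660)
(-26 - 1*(-72))*p = (-26 - 1*(-72))*6660 = (-26 + 72)*6660 = 46*6660 = 306360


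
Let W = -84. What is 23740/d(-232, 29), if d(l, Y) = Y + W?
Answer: -4748/11 ≈ -431.64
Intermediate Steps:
d(l, Y) = -84 + Y (d(l, Y) = Y - 84 = -84 + Y)
23740/d(-232, 29) = 23740/(-84 + 29) = 23740/(-55) = 23740*(-1/55) = -4748/11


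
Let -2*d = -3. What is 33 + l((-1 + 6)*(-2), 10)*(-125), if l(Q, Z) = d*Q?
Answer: 1908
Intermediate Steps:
d = 3/2 (d = -½*(-3) = 3/2 ≈ 1.5000)
l(Q, Z) = 3*Q/2
33 + l((-1 + 6)*(-2), 10)*(-125) = 33 + (3*((-1 + 6)*(-2))/2)*(-125) = 33 + (3*(5*(-2))/2)*(-125) = 33 + ((3/2)*(-10))*(-125) = 33 - 15*(-125) = 33 + 1875 = 1908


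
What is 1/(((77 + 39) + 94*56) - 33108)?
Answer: -1/27728 ≈ -3.6065e-5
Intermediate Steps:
1/(((77 + 39) + 94*56) - 33108) = 1/((116 + 5264) - 33108) = 1/(5380 - 33108) = 1/(-27728) = -1/27728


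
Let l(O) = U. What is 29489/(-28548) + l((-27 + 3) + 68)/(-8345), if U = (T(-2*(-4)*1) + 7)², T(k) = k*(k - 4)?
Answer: -289507213/238233060 ≈ -1.2152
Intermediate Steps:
T(k) = k*(-4 + k)
U = 1521 (U = ((-2*(-4)*1)*(-4 - 2*(-4)*1) + 7)² = ((8*1)*(-4 + 8*1) + 7)² = (8*(-4 + 8) + 7)² = (8*4 + 7)² = (32 + 7)² = 39² = 1521)
l(O) = 1521
29489/(-28548) + l((-27 + 3) + 68)/(-8345) = 29489/(-28548) + 1521/(-8345) = 29489*(-1/28548) + 1521*(-1/8345) = -29489/28548 - 1521/8345 = -289507213/238233060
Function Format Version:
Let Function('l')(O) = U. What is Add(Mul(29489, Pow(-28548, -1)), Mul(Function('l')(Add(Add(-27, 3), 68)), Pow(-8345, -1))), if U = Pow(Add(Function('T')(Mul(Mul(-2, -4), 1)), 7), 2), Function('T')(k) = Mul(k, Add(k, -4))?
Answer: Rational(-289507213, 238233060) ≈ -1.2152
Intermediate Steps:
Function('T')(k) = Mul(k, Add(-4, k))
U = 1521 (U = Pow(Add(Mul(Mul(Mul(-2, -4), 1), Add(-4, Mul(Mul(-2, -4), 1))), 7), 2) = Pow(Add(Mul(Mul(8, 1), Add(-4, Mul(8, 1))), 7), 2) = Pow(Add(Mul(8, Add(-4, 8)), 7), 2) = Pow(Add(Mul(8, 4), 7), 2) = Pow(Add(32, 7), 2) = Pow(39, 2) = 1521)
Function('l')(O) = 1521
Add(Mul(29489, Pow(-28548, -1)), Mul(Function('l')(Add(Add(-27, 3), 68)), Pow(-8345, -1))) = Add(Mul(29489, Pow(-28548, -1)), Mul(1521, Pow(-8345, -1))) = Add(Mul(29489, Rational(-1, 28548)), Mul(1521, Rational(-1, 8345))) = Add(Rational(-29489, 28548), Rational(-1521, 8345)) = Rational(-289507213, 238233060)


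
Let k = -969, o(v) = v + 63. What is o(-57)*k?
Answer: -5814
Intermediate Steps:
o(v) = 63 + v
o(-57)*k = (63 - 57)*(-969) = 6*(-969) = -5814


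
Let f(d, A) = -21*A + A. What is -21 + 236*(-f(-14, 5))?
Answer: 23579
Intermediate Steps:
f(d, A) = -20*A
-21 + 236*(-f(-14, 5)) = -21 + 236*(-(-20)*5) = -21 + 236*(-1*(-100)) = -21 + 236*100 = -21 + 23600 = 23579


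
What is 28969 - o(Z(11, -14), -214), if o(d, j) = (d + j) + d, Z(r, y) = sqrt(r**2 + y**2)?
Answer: 29183 - 2*sqrt(317) ≈ 29147.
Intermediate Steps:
o(d, j) = j + 2*d
28969 - o(Z(11, -14), -214) = 28969 - (-214 + 2*sqrt(11**2 + (-14)**2)) = 28969 - (-214 + 2*sqrt(121 + 196)) = 28969 - (-214 + 2*sqrt(317)) = 28969 + (214 - 2*sqrt(317)) = 29183 - 2*sqrt(317)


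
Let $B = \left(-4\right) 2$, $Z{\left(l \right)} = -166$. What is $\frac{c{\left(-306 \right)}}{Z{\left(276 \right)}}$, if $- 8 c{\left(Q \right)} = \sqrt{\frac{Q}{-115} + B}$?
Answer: $\frac{i \sqrt{70610}}{152720} \approx 0.00174 i$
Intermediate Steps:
$B = -8$
$c{\left(Q \right)} = - \frac{\sqrt{-8 - \frac{Q}{115}}}{8}$ ($c{\left(Q \right)} = - \frac{\sqrt{\frac{Q}{-115} - 8}}{8} = - \frac{\sqrt{Q \left(- \frac{1}{115}\right) - 8}}{8} = - \frac{\sqrt{- \frac{Q}{115} - 8}}{8} = - \frac{\sqrt{-8 - \frac{Q}{115}}}{8}$)
$\frac{c{\left(-306 \right)}}{Z{\left(276 \right)}} = \frac{\left(- \frac{1}{920}\right) \sqrt{-105800 - -35190}}{-166} = - \frac{\sqrt{-105800 + 35190}}{920} \left(- \frac{1}{166}\right) = - \frac{\sqrt{-70610}}{920} \left(- \frac{1}{166}\right) = - \frac{i \sqrt{70610}}{920} \left(- \frac{1}{166}\right) = \frac{i \sqrt{70610}}{152720}$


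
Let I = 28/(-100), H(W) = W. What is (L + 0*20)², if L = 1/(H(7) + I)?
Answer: 625/28224 ≈ 0.022144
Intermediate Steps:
I = -7/25 (I = 28*(-1/100) = -7/25 ≈ -0.28000)
L = 25/168 (L = 1/(7 - 7/25) = 1/(168/25) = 25/168 ≈ 0.14881)
(L + 0*20)² = (25/168 + 0*20)² = (25/168 + 0)² = (25/168)² = 625/28224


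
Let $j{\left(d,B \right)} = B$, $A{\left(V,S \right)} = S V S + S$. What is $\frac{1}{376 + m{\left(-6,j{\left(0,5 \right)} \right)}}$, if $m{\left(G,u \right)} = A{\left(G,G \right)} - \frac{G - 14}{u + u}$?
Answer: $\frac{1}{156} \approx 0.0064103$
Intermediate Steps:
$A{\left(V,S \right)} = S + V S^{2}$ ($A{\left(V,S \right)} = V S^{2} + S = S + V S^{2}$)
$m{\left(G,u \right)} = G \left(1 + G^{2}\right) - \frac{-14 + G}{2 u}$ ($m{\left(G,u \right)} = G \left(1 + G G\right) - \frac{G - 14}{u + u} = G \left(1 + G^{2}\right) - \frac{-14 + G}{2 u}$)
$\frac{1}{376 + m{\left(-6,j{\left(0,5 \right)} \right)}} = \frac{1}{376 + \left(-6 + \left(-6\right)^{3} + \frac{7}{5} - - \frac{3}{5}\right)} = \frac{1}{376 - \left(\frac{1103}{5} - \frac{3}{5}\right)} = \frac{1}{376 + \left(-6 - 216 + \frac{7}{5} + \frac{3}{5}\right)} = \frac{1}{376 - 220} = \frac{1}{156}$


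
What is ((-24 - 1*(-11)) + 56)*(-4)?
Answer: -172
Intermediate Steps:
((-24 - 1*(-11)) + 56)*(-4) = ((-24 + 11) + 56)*(-4) = (-13 + 56)*(-4) = 43*(-4) = -172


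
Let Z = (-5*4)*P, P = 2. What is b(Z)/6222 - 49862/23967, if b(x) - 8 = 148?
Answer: -51083752/24853779 ≈ -2.0554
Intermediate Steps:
Z = -40 (Z = -5*4*2 = -20*2 = -40)
b(x) = 156 (b(x) = 8 + 148 = 156)
b(Z)/6222 - 49862/23967 = 156/6222 - 49862/23967 = 156*(1/6222) - 49862*1/23967 = 26/1037 - 49862/23967 = -51083752/24853779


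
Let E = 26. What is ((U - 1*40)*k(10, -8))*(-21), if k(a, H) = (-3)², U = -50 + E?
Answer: 12096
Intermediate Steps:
U = -24 (U = -50 + 26 = -24)
k(a, H) = 9
((U - 1*40)*k(10, -8))*(-21) = ((-24 - 1*40)*9)*(-21) = ((-24 - 40)*9)*(-21) = -64*9*(-21) = -576*(-21) = 12096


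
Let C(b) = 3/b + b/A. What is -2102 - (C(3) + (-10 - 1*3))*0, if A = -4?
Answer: -2102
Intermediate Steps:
C(b) = 3/b - b/4 (C(b) = 3/b + b/(-4) = 3/b + b*(-¼) = 3/b - b/4)
-2102 - (C(3) + (-10 - 1*3))*0 = -2102 - ((3/3 - ¼*3) + (-10 - 1*3))*0 = -2102 - ((3*(⅓) - ¾) + (-10 - 3))*0 = -2102 - ((1 - ¾) - 13)*0 = -2102 - (¼ - 13)*0 = -2102 - (-51)*0/4 = -2102 - 1*0 = -2102 + 0 = -2102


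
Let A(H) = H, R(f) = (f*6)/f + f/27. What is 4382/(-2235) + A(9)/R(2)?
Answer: -175543/366540 ≈ -0.47892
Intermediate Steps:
R(f) = 6 + f/27 (R(f) = (6*f)/f + f*(1/27) = 6 + f/27)
4382/(-2235) + A(9)/R(2) = 4382/(-2235) + 9/(6 + (1/27)*2) = 4382*(-1/2235) + 9/(6 + 2/27) = -4382/2235 + 9/(164/27) = -4382/2235 + 9*(27/164) = -4382/2235 + 243/164 = -175543/366540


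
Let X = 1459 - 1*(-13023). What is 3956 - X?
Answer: -10526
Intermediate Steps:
X = 14482 (X = 1459 + 13023 = 14482)
3956 - X = 3956 - 1*14482 = 3956 - 14482 = -10526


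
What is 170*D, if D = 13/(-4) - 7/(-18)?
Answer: -8755/18 ≈ -486.39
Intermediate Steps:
D = -103/36 (D = 13*(-¼) - 7*(-1/18) = -13/4 + 7/18 = -103/36 ≈ -2.8611)
170*D = 170*(-103/36) = -8755/18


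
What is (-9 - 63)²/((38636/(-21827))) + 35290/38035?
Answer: -16547466194/5652001 ≈ -2927.7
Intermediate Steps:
(-9 - 63)²/((38636/(-21827))) + 35290/38035 = (-72)²/((38636*(-1/21827))) + 35290*(1/38035) = 5184/(-2972/1679) + 7058/7607 = 5184*(-1679/2972) + 7058/7607 = -2175984/743 + 7058/7607 = -16547466194/5652001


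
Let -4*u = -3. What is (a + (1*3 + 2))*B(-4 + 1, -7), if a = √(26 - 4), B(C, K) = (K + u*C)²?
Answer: 6845/16 + 1369*√22/16 ≈ 829.14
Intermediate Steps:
u = ¾ (u = -¼*(-3) = ¾ ≈ 0.75000)
B(C, K) = (K + 3*C/4)²
a = √22 ≈ 4.6904
(a + (1*3 + 2))*B(-4 + 1, -7) = (√22 + (1*3 + 2))*((3*(-4 + 1) + 4*(-7))²/16) = (√22 + (3 + 2))*((3*(-3) - 28)²/16) = (√22 + 5)*((-9 - 28)²/16) = (5 + √22)*((1/16)*(-37)²) = (5 + √22)*((1/16)*1369) = (5 + √22)*(1369/16) = 6845/16 + 1369*√22/16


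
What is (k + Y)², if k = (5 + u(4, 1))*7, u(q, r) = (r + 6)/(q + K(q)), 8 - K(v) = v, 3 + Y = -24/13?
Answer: 14235529/10816 ≈ 1316.2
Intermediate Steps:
Y = -63/13 (Y = -3 - 24/13 = -63/13 ≈ -4.8462)
K(v) = 8 - v
u(q, r) = ¾ + r/8 (u(q, r) = (r + 6)/(q + (8 - q)) = (6 + r)/8 = (6 + r)*(⅛) = ¾ + r/8)
k = 329/8 (k = (5 + (¾ + (⅛)*1))*7 = (5 + (¾ + ⅛))*7 = (5 + 7/8)*7 = (47/8)*7 = 329/8 ≈ 41.125)
(k + Y)² = (329/8 - 63/13)² = (3773/104)² = 14235529/10816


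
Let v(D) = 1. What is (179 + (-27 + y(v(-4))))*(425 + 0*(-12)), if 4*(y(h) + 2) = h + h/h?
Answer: 127925/2 ≈ 63963.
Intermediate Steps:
y(h) = -7/4 + h/4 (y(h) = -2 + (h + h/h)/4 = -2 + (h + 1)/4 = -2 + (1 + h)/4 = -2 + (¼ + h/4) = -7/4 + h/4)
(179 + (-27 + y(v(-4))))*(425 + 0*(-12)) = (179 + (-27 + (-7/4 + (¼)*1)))*(425 + 0*(-12)) = (179 + (-27 + (-7/4 + ¼)))*(425 + 0) = (179 + (-27 - 3/2))*425 = (179 - 57/2)*425 = (301/2)*425 = 127925/2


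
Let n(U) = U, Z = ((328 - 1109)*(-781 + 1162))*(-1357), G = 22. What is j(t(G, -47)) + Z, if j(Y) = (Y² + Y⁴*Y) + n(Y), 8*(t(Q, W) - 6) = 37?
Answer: 13235840897221/32768 ≈ 4.0393e+8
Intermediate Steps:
t(Q, W) = 85/8 (t(Q, W) = 6 + (⅛)*37 = 6 + 37/8 = 85/8)
Z = 403790277 (Z = -781*381*(-1357) = -297561*(-1357) = 403790277)
j(Y) = Y + Y² + Y⁵ (j(Y) = (Y² + Y⁴*Y) + Y = (Y² + Y⁵) + Y = Y + Y² + Y⁵)
j(t(G, -47)) + Z = 85*(1 + 85/8 + (85/8)⁴)/8 + 403790277 = 85*(1 + 85/8 + 52200625/4096)/8 + 403790277 = (85/8)*(52248241/4096) + 403790277 = 4441100485/32768 + 403790277 = 13235840897221/32768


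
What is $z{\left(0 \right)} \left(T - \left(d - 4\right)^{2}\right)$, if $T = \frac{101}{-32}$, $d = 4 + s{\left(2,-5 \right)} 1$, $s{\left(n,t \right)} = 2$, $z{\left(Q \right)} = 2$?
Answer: $- \frac{229}{16} \approx -14.313$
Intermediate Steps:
$d = 6$ ($d = 4 + 2 \cdot 1 = 4 + 2 = 6$)
$T = - \frac{101}{32}$ ($T = 101 \left(- \frac{1}{32}\right) = - \frac{101}{32} \approx -3.1563$)
$z{\left(0 \right)} \left(T - \left(d - 4\right)^{2}\right) = 2 \left(- \frac{101}{32} - \left(6 - 4\right)^{2}\right) = 2 \left(- \frac{101}{32} - 2^{2}\right) = 2 \left(- \frac{101}{32} - 4\right) = 2 \left(- \frac{229}{32}\right) = - \frac{229}{16}$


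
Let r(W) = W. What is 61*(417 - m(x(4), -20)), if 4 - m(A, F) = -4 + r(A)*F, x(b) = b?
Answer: 20069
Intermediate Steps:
m(A, F) = 8 - A*F (m(A, F) = 4 - (-4 + A*F) = 4 + (4 - A*F) = 8 - A*F)
61*(417 - m(x(4), -20)) = 61*(417 - (8 - 1*4*(-20))) = 61*(417 - (8 + 80)) = 61*(417 - 1*88) = 61*(417 - 88) = 61*329 = 20069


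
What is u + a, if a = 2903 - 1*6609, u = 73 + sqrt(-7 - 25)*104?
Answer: -3633 + 416*I*sqrt(2) ≈ -3633.0 + 588.31*I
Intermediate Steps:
u = 73 + 416*I*sqrt(2) (u = 73 + sqrt(-32)*104 = 73 + (4*I*sqrt(2))*104 = 73 + 416*I*sqrt(2) ≈ 73.0 + 588.31*I)
a = -3706 (a = 2903 - 6609 = -3706)
u + a = (73 + 416*I*sqrt(2)) - 3706 = -3633 + 416*I*sqrt(2)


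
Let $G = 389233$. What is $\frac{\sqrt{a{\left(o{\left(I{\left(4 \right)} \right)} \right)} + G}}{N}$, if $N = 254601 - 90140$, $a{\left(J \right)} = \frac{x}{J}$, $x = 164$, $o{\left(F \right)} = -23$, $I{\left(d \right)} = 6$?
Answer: $\frac{\sqrt{205900485}}{3782603} \approx 0.0037935$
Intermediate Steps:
$a{\left(J \right)} = \frac{164}{J}$
$N = 164461$
$\frac{\sqrt{a{\left(o{\left(I{\left(4 \right)} \right)} \right)} + G}}{N} = \frac{\sqrt{\frac{164}{-23} + 389233}}{164461} = \sqrt{164 \left(- \frac{1}{23}\right) + 389233} \cdot \frac{1}{164461} = \sqrt{- \frac{164}{23} + 389233} \cdot \frac{1}{164461} = \sqrt{\frac{8952195}{23}} \cdot \frac{1}{164461} = \frac{\sqrt{205900485}}{23} \cdot \frac{1}{164461} = \frac{\sqrt{205900485}}{3782603}$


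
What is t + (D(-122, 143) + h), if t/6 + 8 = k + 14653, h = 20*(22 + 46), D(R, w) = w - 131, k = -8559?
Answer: 37888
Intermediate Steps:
D(R, w) = -131 + w
h = 1360 (h = 20*68 = 1360)
t = 36516 (t = -48 + 6*(-8559 + 14653) = -48 + 6*6094 = -48 + 36564 = 36516)
t + (D(-122, 143) + h) = 36516 + ((-131 + 143) + 1360) = 36516 + (12 + 1360) = 36516 + 1372 = 37888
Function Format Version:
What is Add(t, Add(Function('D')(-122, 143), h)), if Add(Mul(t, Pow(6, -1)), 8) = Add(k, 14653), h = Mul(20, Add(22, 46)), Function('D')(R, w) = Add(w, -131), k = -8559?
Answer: 37888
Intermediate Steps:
Function('D')(R, w) = Add(-131, w)
h = 1360 (h = Mul(20, 68) = 1360)
t = 36516 (t = Add(-48, Mul(6, Add(-8559, 14653))) = Add(-48, Mul(6, 6094)) = Add(-48, 36564) = 36516)
Add(t, Add(Function('D')(-122, 143), h)) = Add(36516, Add(Add(-131, 143), 1360)) = Add(36516, Add(12, 1360)) = Add(36516, 1372) = 37888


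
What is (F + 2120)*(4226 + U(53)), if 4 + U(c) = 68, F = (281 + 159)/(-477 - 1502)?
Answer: 17996721600/1979 ≈ 9.0938e+6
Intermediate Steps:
F = -440/1979 (F = 440/(-1979) = 440*(-1/1979) = -440/1979 ≈ -0.22233)
U(c) = 64 (U(c) = -4 + 68 = 64)
(F + 2120)*(4226 + U(53)) = (-440/1979 + 2120)*(4226 + 64) = (4195040/1979)*4290 = 17996721600/1979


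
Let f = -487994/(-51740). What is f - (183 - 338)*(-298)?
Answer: -91899331/1990 ≈ -46181.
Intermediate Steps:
f = 18769/1990 (f = -487994*(-1/51740) = 18769/1990 ≈ 9.4317)
f - (183 - 338)*(-298) = 18769/1990 - (183 - 338)*(-298) = 18769/1990 - (-155)*(-298) = 18769/1990 - 1*46190 = 18769/1990 - 46190 = -91899331/1990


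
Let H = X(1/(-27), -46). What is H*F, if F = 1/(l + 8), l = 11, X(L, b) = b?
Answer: -46/19 ≈ -2.4211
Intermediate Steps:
H = -46
F = 1/19 (F = 1/(11 + 8) = 1/19 ≈ 0.052632)
H*F = -46*1/19 = -46/19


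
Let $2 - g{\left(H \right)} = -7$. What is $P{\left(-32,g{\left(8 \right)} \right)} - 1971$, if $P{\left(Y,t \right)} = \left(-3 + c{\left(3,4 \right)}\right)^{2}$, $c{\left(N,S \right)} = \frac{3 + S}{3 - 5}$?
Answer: $- \frac{7715}{4} \approx -1928.8$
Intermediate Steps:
$c{\left(N,S \right)} = - \frac{3}{2} - \frac{S}{2}$ ($c{\left(N,S \right)} = \frac{3 + S}{-2} = \left(3 + S\right) \left(- \frac{1}{2}\right) = - \frac{3}{2} - \frac{S}{2}$)
$g{\left(H \right)} = 9$ ($g{\left(H \right)} = 2 - -7 = 2 + 7 = 9$)
$P{\left(Y,t \right)} = \frac{169}{4}$ ($P{\left(Y,t \right)} = \left(-3 - \frac{7}{2}\right)^{2} = \left(- \frac{13}{2}\right)^{2} = \frac{169}{4}$)
$P{\left(-32,g{\left(8 \right)} \right)} - 1971 = \frac{169}{4} - 1971 = - \frac{7715}{4}$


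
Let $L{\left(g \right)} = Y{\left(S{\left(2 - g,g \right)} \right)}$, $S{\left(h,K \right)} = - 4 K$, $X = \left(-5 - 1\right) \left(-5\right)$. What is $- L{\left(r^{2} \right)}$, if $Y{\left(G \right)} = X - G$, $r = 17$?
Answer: $-1186$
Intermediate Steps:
$X = 30$ ($X = \left(-6\right) \left(-5\right) = 30$)
$Y{\left(G \right)} = 30 - G$
$L{\left(g \right)} = 30 + 4 g$ ($L{\left(g \right)} = 30 - - 4 g = 30 + 4 g$)
$- L{\left(r^{2} \right)} = - (30 + 4 \cdot 17^{2}) = - (30 + 4 \cdot 289) = - (30 + 1156) = \left(-1\right) 1186 = -1186$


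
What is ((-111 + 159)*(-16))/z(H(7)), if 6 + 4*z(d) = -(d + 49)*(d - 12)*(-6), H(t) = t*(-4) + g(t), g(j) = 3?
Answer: 512/889 ≈ 0.57593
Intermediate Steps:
H(t) = 3 - 4*t (H(t) = t*(-4) + 3 = -4*t + 3 = 3 - 4*t)
z(d) = -3/2 + 3*(-12 + d)*(49 + d)/2 (z(d) = -3/2 + (-(d + 49)*(d - 12)*(-6))/4 = -3/2 + (-(49 + d)*(-12 + d)*(-6))/4 = -3/2 + (-(-12 + d)*(49 + d)*(-6))/4 = -3/2 + (-(-6)*(-12 + d)*(49 + d))/4 = -3/2 + (6*(-12 + d)*(49 + d))/4 = -3/2 + 3*(-12 + d)*(49 + d)/2)
((-111 + 159)*(-16))/z(H(7)) = ((-111 + 159)*(-16))/(-1767/2 + 3*(3 - 4*7)**2/2 + 111*(3 - 4*7)/2) = (48*(-16))/(-1767/2 + 3*(3 - 28)**2/2 + 111*(3 - 28)/2) = -768/(-1767/2 + (3/2)*(-25)**2 + (111/2)*(-25)) = -768/(-1767/2 + (3/2)*625 - 2775/2) = -768/(-1767/2 + 1875/2 - 2775/2) = -768/(-2667/2) = -768*(-2/2667) = 512/889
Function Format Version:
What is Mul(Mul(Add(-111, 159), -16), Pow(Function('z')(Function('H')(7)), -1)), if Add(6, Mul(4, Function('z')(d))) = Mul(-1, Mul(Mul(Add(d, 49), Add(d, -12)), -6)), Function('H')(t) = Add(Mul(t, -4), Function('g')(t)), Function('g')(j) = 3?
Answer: Rational(512, 889) ≈ 0.57593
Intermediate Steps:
Function('H')(t) = Add(3, Mul(-4, t)) (Function('H')(t) = Add(Mul(t, -4), 3) = Add(Mul(-4, t), 3) = Add(3, Mul(-4, t)))
Function('z')(d) = Add(Rational(-3, 2), Mul(Rational(3, 2), Add(-12, d), Add(49, d))) (Function('z')(d) = Add(Rational(-3, 2), Mul(Rational(1, 4), Mul(-1, Mul(Mul(Add(d, 49), Add(d, -12)), -6)))) = Add(Rational(-3, 2), Mul(Rational(1, 4), Mul(-1, Mul(Mul(Add(49, d), Add(-12, d)), -6)))) = Add(Rational(-3, 2), Mul(Rational(1, 4), Mul(-1, Mul(Mul(Add(-12, d), Add(49, d)), -6)))) = Add(Rational(-3, 2), Mul(Rational(1, 4), Mul(-1, Mul(-6, Add(-12, d), Add(49, d))))) = Add(Rational(-3, 2), Mul(Rational(1, 4), Mul(6, Add(-12, d), Add(49, d)))) = Add(Rational(-3, 2), Mul(Rational(3, 2), Add(-12, d), Add(49, d))))
Mul(Mul(Add(-111, 159), -16), Pow(Function('z')(Function('H')(7)), -1)) = Mul(Mul(Add(-111, 159), -16), Pow(Add(Rational(-1767, 2), Mul(Rational(3, 2), Pow(Add(3, Mul(-4, 7)), 2)), Mul(Rational(111, 2), Add(3, Mul(-4, 7)))), -1)) = Mul(Mul(48, -16), Pow(Add(Rational(-1767, 2), Mul(Rational(3, 2), Pow(Add(3, -28), 2)), Mul(Rational(111, 2), Add(3, -28))), -1)) = Mul(-768, Pow(Add(Rational(-1767, 2), Mul(Rational(3, 2), Pow(-25, 2)), Mul(Rational(111, 2), -25)), -1)) = Mul(-768, Pow(Add(Rational(-1767, 2), Mul(Rational(3, 2), 625), Rational(-2775, 2)), -1)) = Mul(-768, Pow(Add(Rational(-1767, 2), Rational(1875, 2), Rational(-2775, 2)), -1)) = Mul(-768, Pow(Rational(-2667, 2), -1)) = Mul(-768, Rational(-2, 2667)) = Rational(512, 889)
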